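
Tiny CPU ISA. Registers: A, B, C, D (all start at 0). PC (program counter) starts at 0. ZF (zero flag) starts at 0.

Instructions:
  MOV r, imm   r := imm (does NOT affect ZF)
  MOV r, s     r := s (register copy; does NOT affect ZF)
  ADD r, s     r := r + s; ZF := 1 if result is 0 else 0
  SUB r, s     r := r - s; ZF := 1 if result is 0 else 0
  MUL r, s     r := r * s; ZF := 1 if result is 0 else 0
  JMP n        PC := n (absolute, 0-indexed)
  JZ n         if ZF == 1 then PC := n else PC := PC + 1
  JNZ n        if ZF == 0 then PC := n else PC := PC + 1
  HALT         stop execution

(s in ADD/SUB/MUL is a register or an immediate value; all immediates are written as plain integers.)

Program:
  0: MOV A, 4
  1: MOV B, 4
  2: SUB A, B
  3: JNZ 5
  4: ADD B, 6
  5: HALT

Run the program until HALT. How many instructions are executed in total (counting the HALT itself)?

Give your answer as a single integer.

Step 1: PC=0 exec 'MOV A, 4'. After: A=4 B=0 C=0 D=0 ZF=0 PC=1
Step 2: PC=1 exec 'MOV B, 4'. After: A=4 B=4 C=0 D=0 ZF=0 PC=2
Step 3: PC=2 exec 'SUB A, B'. After: A=0 B=4 C=0 D=0 ZF=1 PC=3
Step 4: PC=3 exec 'JNZ 5'. After: A=0 B=4 C=0 D=0 ZF=1 PC=4
Step 5: PC=4 exec 'ADD B, 6'. After: A=0 B=10 C=0 D=0 ZF=0 PC=5
Step 6: PC=5 exec 'HALT'. After: A=0 B=10 C=0 D=0 ZF=0 PC=5 HALTED
Total instructions executed: 6

Answer: 6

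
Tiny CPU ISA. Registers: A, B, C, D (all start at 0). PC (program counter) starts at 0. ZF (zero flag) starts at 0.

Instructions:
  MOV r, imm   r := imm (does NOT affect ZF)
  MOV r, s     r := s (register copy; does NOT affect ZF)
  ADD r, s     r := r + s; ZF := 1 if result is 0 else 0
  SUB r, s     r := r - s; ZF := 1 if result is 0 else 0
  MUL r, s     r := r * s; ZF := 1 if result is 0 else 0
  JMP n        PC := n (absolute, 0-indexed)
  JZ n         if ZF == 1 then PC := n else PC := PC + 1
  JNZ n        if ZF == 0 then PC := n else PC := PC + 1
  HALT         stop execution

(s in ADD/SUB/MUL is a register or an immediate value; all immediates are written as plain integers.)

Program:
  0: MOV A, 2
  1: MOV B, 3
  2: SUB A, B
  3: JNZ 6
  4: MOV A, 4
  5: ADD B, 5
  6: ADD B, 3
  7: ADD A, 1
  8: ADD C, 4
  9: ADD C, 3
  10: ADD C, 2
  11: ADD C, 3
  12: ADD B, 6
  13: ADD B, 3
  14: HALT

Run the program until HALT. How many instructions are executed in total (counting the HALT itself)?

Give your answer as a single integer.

Step 1: PC=0 exec 'MOV A, 2'. After: A=2 B=0 C=0 D=0 ZF=0 PC=1
Step 2: PC=1 exec 'MOV B, 3'. After: A=2 B=3 C=0 D=0 ZF=0 PC=2
Step 3: PC=2 exec 'SUB A, B'. After: A=-1 B=3 C=0 D=0 ZF=0 PC=3
Step 4: PC=3 exec 'JNZ 6'. After: A=-1 B=3 C=0 D=0 ZF=0 PC=6
Step 5: PC=6 exec 'ADD B, 3'. After: A=-1 B=6 C=0 D=0 ZF=0 PC=7
Step 6: PC=7 exec 'ADD A, 1'. After: A=0 B=6 C=0 D=0 ZF=1 PC=8
Step 7: PC=8 exec 'ADD C, 4'. After: A=0 B=6 C=4 D=0 ZF=0 PC=9
Step 8: PC=9 exec 'ADD C, 3'. After: A=0 B=6 C=7 D=0 ZF=0 PC=10
Step 9: PC=10 exec 'ADD C, 2'. After: A=0 B=6 C=9 D=0 ZF=0 PC=11
Step 10: PC=11 exec 'ADD C, 3'. After: A=0 B=6 C=12 D=0 ZF=0 PC=12
Step 11: PC=12 exec 'ADD B, 6'. After: A=0 B=12 C=12 D=0 ZF=0 PC=13
Step 12: PC=13 exec 'ADD B, 3'. After: A=0 B=15 C=12 D=0 ZF=0 PC=14
Step 13: PC=14 exec 'HALT'. After: A=0 B=15 C=12 D=0 ZF=0 PC=14 HALTED
Total instructions executed: 13

Answer: 13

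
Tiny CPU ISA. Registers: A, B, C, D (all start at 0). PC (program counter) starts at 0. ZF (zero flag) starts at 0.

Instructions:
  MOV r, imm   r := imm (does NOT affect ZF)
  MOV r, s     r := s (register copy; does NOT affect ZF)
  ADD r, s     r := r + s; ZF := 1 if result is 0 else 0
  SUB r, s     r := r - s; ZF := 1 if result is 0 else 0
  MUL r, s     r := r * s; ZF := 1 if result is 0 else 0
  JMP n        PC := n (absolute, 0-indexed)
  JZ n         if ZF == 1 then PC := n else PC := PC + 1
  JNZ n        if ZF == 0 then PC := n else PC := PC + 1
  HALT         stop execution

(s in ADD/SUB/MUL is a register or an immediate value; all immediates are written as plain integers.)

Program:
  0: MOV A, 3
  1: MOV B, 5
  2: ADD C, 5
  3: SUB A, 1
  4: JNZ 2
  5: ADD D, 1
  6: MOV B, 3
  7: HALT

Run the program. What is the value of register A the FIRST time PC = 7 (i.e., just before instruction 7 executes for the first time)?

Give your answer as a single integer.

Step 1: PC=0 exec 'MOV A, 3'. After: A=3 B=0 C=0 D=0 ZF=0 PC=1
Step 2: PC=1 exec 'MOV B, 5'. After: A=3 B=5 C=0 D=0 ZF=0 PC=2
Step 3: PC=2 exec 'ADD C, 5'. After: A=3 B=5 C=5 D=0 ZF=0 PC=3
Step 4: PC=3 exec 'SUB A, 1'. After: A=2 B=5 C=5 D=0 ZF=0 PC=4
Step 5: PC=4 exec 'JNZ 2'. After: A=2 B=5 C=5 D=0 ZF=0 PC=2
Step 6: PC=2 exec 'ADD C, 5'. After: A=2 B=5 C=10 D=0 ZF=0 PC=3
Step 7: PC=3 exec 'SUB A, 1'. After: A=1 B=5 C=10 D=0 ZF=0 PC=4
Step 8: PC=4 exec 'JNZ 2'. After: A=1 B=5 C=10 D=0 ZF=0 PC=2
Step 9: PC=2 exec 'ADD C, 5'. After: A=1 B=5 C=15 D=0 ZF=0 PC=3
Step 10: PC=3 exec 'SUB A, 1'. After: A=0 B=5 C=15 D=0 ZF=1 PC=4
Step 11: PC=4 exec 'JNZ 2'. After: A=0 B=5 C=15 D=0 ZF=1 PC=5
Step 12: PC=5 exec 'ADD D, 1'. After: A=0 B=5 C=15 D=1 ZF=0 PC=6
Step 13: PC=6 exec 'MOV B, 3'. After: A=0 B=3 C=15 D=1 ZF=0 PC=7
First time PC=7: A=0

0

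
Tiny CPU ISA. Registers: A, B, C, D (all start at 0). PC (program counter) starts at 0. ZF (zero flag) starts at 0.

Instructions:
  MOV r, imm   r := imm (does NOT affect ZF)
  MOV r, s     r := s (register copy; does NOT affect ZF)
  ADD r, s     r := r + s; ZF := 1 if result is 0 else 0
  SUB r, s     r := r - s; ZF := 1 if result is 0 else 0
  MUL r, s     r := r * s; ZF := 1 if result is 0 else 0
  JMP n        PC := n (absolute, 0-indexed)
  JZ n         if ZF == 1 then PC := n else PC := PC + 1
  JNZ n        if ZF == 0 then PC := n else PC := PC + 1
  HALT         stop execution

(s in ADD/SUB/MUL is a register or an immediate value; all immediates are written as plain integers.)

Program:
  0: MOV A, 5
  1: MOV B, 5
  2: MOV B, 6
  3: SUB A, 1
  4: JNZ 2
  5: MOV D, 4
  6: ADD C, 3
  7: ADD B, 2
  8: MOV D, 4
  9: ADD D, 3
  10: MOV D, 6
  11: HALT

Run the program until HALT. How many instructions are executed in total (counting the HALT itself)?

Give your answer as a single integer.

Answer: 24

Derivation:
Step 1: PC=0 exec 'MOV A, 5'. After: A=5 B=0 C=0 D=0 ZF=0 PC=1
Step 2: PC=1 exec 'MOV B, 5'. After: A=5 B=5 C=0 D=0 ZF=0 PC=2
Step 3: PC=2 exec 'MOV B, 6'. After: A=5 B=6 C=0 D=0 ZF=0 PC=3
Step 4: PC=3 exec 'SUB A, 1'. After: A=4 B=6 C=0 D=0 ZF=0 PC=4
Step 5: PC=4 exec 'JNZ 2'. After: A=4 B=6 C=0 D=0 ZF=0 PC=2
Step 6: PC=2 exec 'MOV B, 6'. After: A=4 B=6 C=0 D=0 ZF=0 PC=3
Step 7: PC=3 exec 'SUB A, 1'. After: A=3 B=6 C=0 D=0 ZF=0 PC=4
Step 8: PC=4 exec 'JNZ 2'. After: A=3 B=6 C=0 D=0 ZF=0 PC=2
Step 9: PC=2 exec 'MOV B, 6'. After: A=3 B=6 C=0 D=0 ZF=0 PC=3
Step 10: PC=3 exec 'SUB A, 1'. After: A=2 B=6 C=0 D=0 ZF=0 PC=4
Step 11: PC=4 exec 'JNZ 2'. After: A=2 B=6 C=0 D=0 ZF=0 PC=2
Step 12: PC=2 exec 'MOV B, 6'. After: A=2 B=6 C=0 D=0 ZF=0 PC=3
Step 13: PC=3 exec 'SUB A, 1'. After: A=1 B=6 C=0 D=0 ZF=0 PC=4
Step 14: PC=4 exec 'JNZ 2'. After: A=1 B=6 C=0 D=0 ZF=0 PC=2
Step 15: PC=2 exec 'MOV B, 6'. After: A=1 B=6 C=0 D=0 ZF=0 PC=3
Step 16: PC=3 exec 'SUB A, 1'. After: A=0 B=6 C=0 D=0 ZF=1 PC=4
Step 17: PC=4 exec 'JNZ 2'. After: A=0 B=6 C=0 D=0 ZF=1 PC=5
Step 18: PC=5 exec 'MOV D, 4'. After: A=0 B=6 C=0 D=4 ZF=1 PC=6
Step 19: PC=6 exec 'ADD C, 3'. After: A=0 B=6 C=3 D=4 ZF=0 PC=7
Step 20: PC=7 exec 'ADD B, 2'. After: A=0 B=8 C=3 D=4 ZF=0 PC=8
Step 21: PC=8 exec 'MOV D, 4'. After: A=0 B=8 C=3 D=4 ZF=0 PC=9
Step 22: PC=9 exec 'ADD D, 3'. After: A=0 B=8 C=3 D=7 ZF=0 PC=10
Step 23: PC=10 exec 'MOV D, 6'. After: A=0 B=8 C=3 D=6 ZF=0 PC=11
Step 24: PC=11 exec 'HALT'. After: A=0 B=8 C=3 D=6 ZF=0 PC=11 HALTED
Total instructions executed: 24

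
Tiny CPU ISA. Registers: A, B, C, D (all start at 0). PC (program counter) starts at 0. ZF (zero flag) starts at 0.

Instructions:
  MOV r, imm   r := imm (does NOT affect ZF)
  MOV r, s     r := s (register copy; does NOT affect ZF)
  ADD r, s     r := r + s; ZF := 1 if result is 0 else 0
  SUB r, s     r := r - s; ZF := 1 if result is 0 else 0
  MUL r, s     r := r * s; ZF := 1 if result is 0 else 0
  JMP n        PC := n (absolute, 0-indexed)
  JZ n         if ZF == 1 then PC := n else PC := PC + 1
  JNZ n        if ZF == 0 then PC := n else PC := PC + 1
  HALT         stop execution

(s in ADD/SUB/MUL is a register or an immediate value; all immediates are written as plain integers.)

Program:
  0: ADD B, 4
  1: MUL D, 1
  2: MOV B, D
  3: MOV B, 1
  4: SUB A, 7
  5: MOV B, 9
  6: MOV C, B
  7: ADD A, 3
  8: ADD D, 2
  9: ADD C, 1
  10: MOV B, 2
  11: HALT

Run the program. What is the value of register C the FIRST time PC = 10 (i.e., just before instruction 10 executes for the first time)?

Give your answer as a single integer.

Step 1: PC=0 exec 'ADD B, 4'. After: A=0 B=4 C=0 D=0 ZF=0 PC=1
Step 2: PC=1 exec 'MUL D, 1'. After: A=0 B=4 C=0 D=0 ZF=1 PC=2
Step 3: PC=2 exec 'MOV B, D'. After: A=0 B=0 C=0 D=0 ZF=1 PC=3
Step 4: PC=3 exec 'MOV B, 1'. After: A=0 B=1 C=0 D=0 ZF=1 PC=4
Step 5: PC=4 exec 'SUB A, 7'. After: A=-7 B=1 C=0 D=0 ZF=0 PC=5
Step 6: PC=5 exec 'MOV B, 9'. After: A=-7 B=9 C=0 D=0 ZF=0 PC=6
Step 7: PC=6 exec 'MOV C, B'. After: A=-7 B=9 C=9 D=0 ZF=0 PC=7
Step 8: PC=7 exec 'ADD A, 3'. After: A=-4 B=9 C=9 D=0 ZF=0 PC=8
Step 9: PC=8 exec 'ADD D, 2'. After: A=-4 B=9 C=9 D=2 ZF=0 PC=9
Step 10: PC=9 exec 'ADD C, 1'. After: A=-4 B=9 C=10 D=2 ZF=0 PC=10
First time PC=10: C=10

10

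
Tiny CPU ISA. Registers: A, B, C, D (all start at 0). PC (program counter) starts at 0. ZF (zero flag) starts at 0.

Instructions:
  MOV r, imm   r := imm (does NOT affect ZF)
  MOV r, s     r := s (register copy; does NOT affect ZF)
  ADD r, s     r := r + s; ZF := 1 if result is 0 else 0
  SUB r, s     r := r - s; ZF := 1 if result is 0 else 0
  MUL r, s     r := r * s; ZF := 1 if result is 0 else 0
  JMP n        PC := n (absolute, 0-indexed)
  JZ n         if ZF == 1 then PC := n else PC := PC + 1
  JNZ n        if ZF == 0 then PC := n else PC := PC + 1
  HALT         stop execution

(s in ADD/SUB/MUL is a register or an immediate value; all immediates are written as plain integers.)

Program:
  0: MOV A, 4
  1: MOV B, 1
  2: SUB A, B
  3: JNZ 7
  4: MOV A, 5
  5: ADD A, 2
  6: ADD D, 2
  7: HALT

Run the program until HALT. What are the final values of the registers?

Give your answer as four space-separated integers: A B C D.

Answer: 3 1 0 0

Derivation:
Step 1: PC=0 exec 'MOV A, 4'. After: A=4 B=0 C=0 D=0 ZF=0 PC=1
Step 2: PC=1 exec 'MOV B, 1'. After: A=4 B=1 C=0 D=0 ZF=0 PC=2
Step 3: PC=2 exec 'SUB A, B'. After: A=3 B=1 C=0 D=0 ZF=0 PC=3
Step 4: PC=3 exec 'JNZ 7'. After: A=3 B=1 C=0 D=0 ZF=0 PC=7
Step 5: PC=7 exec 'HALT'. After: A=3 B=1 C=0 D=0 ZF=0 PC=7 HALTED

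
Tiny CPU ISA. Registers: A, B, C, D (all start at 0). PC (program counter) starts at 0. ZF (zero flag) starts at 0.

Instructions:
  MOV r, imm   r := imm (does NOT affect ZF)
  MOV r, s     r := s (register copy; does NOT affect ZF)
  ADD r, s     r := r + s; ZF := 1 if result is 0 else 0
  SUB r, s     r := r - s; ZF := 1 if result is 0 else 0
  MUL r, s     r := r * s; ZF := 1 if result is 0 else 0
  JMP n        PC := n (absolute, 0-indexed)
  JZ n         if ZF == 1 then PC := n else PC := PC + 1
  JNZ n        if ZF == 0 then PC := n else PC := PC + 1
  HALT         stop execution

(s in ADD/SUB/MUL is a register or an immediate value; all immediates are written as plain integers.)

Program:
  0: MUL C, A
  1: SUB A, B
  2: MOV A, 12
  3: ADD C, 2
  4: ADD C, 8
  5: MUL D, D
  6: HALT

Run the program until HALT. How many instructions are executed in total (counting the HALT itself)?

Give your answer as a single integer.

Answer: 7

Derivation:
Step 1: PC=0 exec 'MUL C, A'. After: A=0 B=0 C=0 D=0 ZF=1 PC=1
Step 2: PC=1 exec 'SUB A, B'. After: A=0 B=0 C=0 D=0 ZF=1 PC=2
Step 3: PC=2 exec 'MOV A, 12'. After: A=12 B=0 C=0 D=0 ZF=1 PC=3
Step 4: PC=3 exec 'ADD C, 2'. After: A=12 B=0 C=2 D=0 ZF=0 PC=4
Step 5: PC=4 exec 'ADD C, 8'. After: A=12 B=0 C=10 D=0 ZF=0 PC=5
Step 6: PC=5 exec 'MUL D, D'. After: A=12 B=0 C=10 D=0 ZF=1 PC=6
Step 7: PC=6 exec 'HALT'. After: A=12 B=0 C=10 D=0 ZF=1 PC=6 HALTED
Total instructions executed: 7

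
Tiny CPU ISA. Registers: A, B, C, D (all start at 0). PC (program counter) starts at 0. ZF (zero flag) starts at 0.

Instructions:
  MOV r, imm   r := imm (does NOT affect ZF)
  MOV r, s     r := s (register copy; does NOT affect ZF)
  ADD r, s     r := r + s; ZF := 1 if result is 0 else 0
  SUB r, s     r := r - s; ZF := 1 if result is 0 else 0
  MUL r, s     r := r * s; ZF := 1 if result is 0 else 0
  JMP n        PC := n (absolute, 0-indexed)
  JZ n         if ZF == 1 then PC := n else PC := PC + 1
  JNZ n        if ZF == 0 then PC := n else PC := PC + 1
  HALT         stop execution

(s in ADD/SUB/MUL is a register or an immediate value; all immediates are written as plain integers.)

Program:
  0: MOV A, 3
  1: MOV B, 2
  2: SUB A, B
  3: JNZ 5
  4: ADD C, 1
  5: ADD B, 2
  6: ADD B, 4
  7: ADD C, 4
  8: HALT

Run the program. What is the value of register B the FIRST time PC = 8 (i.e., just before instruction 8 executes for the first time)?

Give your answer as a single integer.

Step 1: PC=0 exec 'MOV A, 3'. After: A=3 B=0 C=0 D=0 ZF=0 PC=1
Step 2: PC=1 exec 'MOV B, 2'. After: A=3 B=2 C=0 D=0 ZF=0 PC=2
Step 3: PC=2 exec 'SUB A, B'. After: A=1 B=2 C=0 D=0 ZF=0 PC=3
Step 4: PC=3 exec 'JNZ 5'. After: A=1 B=2 C=0 D=0 ZF=0 PC=5
Step 5: PC=5 exec 'ADD B, 2'. After: A=1 B=4 C=0 D=0 ZF=0 PC=6
Step 6: PC=6 exec 'ADD B, 4'. After: A=1 B=8 C=0 D=0 ZF=0 PC=7
Step 7: PC=7 exec 'ADD C, 4'. After: A=1 B=8 C=4 D=0 ZF=0 PC=8
First time PC=8: B=8

8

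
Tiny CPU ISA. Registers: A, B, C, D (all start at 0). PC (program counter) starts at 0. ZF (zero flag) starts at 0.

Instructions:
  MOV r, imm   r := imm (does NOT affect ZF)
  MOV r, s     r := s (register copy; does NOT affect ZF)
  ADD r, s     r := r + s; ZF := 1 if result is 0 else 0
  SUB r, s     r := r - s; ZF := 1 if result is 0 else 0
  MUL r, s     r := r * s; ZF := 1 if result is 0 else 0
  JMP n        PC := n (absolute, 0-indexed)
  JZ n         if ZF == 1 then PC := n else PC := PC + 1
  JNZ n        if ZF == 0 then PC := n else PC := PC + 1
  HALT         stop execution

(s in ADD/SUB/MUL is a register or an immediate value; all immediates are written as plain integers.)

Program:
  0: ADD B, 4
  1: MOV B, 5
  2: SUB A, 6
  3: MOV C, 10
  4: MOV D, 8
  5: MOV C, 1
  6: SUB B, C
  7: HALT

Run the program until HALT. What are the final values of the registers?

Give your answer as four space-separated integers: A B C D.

Step 1: PC=0 exec 'ADD B, 4'. After: A=0 B=4 C=0 D=0 ZF=0 PC=1
Step 2: PC=1 exec 'MOV B, 5'. After: A=0 B=5 C=0 D=0 ZF=0 PC=2
Step 3: PC=2 exec 'SUB A, 6'. After: A=-6 B=5 C=0 D=0 ZF=0 PC=3
Step 4: PC=3 exec 'MOV C, 10'. After: A=-6 B=5 C=10 D=0 ZF=0 PC=4
Step 5: PC=4 exec 'MOV D, 8'. After: A=-6 B=5 C=10 D=8 ZF=0 PC=5
Step 6: PC=5 exec 'MOV C, 1'. After: A=-6 B=5 C=1 D=8 ZF=0 PC=6
Step 7: PC=6 exec 'SUB B, C'. After: A=-6 B=4 C=1 D=8 ZF=0 PC=7
Step 8: PC=7 exec 'HALT'. After: A=-6 B=4 C=1 D=8 ZF=0 PC=7 HALTED

Answer: -6 4 1 8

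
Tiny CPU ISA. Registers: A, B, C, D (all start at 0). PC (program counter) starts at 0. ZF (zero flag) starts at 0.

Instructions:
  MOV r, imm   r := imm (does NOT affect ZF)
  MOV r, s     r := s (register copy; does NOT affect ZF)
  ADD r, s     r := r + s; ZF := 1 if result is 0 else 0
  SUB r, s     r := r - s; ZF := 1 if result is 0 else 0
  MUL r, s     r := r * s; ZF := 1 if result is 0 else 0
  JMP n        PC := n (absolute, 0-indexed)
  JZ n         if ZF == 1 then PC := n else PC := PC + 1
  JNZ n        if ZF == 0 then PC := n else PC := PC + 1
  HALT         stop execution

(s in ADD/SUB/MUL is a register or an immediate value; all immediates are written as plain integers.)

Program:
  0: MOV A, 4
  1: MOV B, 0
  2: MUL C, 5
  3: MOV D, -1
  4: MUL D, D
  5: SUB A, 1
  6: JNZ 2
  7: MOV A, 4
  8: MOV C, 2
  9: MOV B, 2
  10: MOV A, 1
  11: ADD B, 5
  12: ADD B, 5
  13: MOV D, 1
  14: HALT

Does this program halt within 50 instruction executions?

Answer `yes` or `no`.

Answer: yes

Derivation:
Step 1: PC=0 exec 'MOV A, 4'. After: A=4 B=0 C=0 D=0 ZF=0 PC=1
Step 2: PC=1 exec 'MOV B, 0'. After: A=4 B=0 C=0 D=0 ZF=0 PC=2
Step 3: PC=2 exec 'MUL C, 5'. After: A=4 B=0 C=0 D=0 ZF=1 PC=3
Step 4: PC=3 exec 'MOV D, -1'. After: A=4 B=0 C=0 D=-1 ZF=1 PC=4
Step 5: PC=4 exec 'MUL D, D'. After: A=4 B=0 C=0 D=1 ZF=0 PC=5
Step 6: PC=5 exec 'SUB A, 1'. After: A=3 B=0 C=0 D=1 ZF=0 PC=6
Step 7: PC=6 exec 'JNZ 2'. After: A=3 B=0 C=0 D=1 ZF=0 PC=2
Step 8: PC=2 exec 'MUL C, 5'. After: A=3 B=0 C=0 D=1 ZF=1 PC=3
Step 9: PC=3 exec 'MOV D, -1'. After: A=3 B=0 C=0 D=-1 ZF=1 PC=4
Step 10: PC=4 exec 'MUL D, D'. After: A=3 B=0 C=0 D=1 ZF=0 PC=5
Step 11: PC=5 exec 'SUB A, 1'. After: A=2 B=0 C=0 D=1 ZF=0 PC=6
Step 12: PC=6 exec 'JNZ 2'. After: A=2 B=0 C=0 D=1 ZF=0 PC=2
Step 13: PC=2 exec 'MUL C, 5'. After: A=2 B=0 C=0 D=1 ZF=1 PC=3
Step 14: PC=3 exec 'MOV D, -1'. After: A=2 B=0 C=0 D=-1 ZF=1 PC=4
Step 15: PC=4 exec 'MUL D, D'. After: A=2 B=0 C=0 D=1 ZF=0 PC=5
Step 16: PC=5 exec 'SUB A, 1'. After: A=1 B=0 C=0 D=1 ZF=0 PC=6
Step 17: PC=6 exec 'JNZ 2'. After: A=1 B=0 C=0 D=1 ZF=0 PC=2
Step 18: PC=2 exec 'MUL C, 5'. After: A=1 B=0 C=0 D=1 ZF=1 PC=3
Step 19: PC=3 exec 'MOV D, -1'. After: A=1 B=0 C=0 D=-1 ZF=1 PC=4
Step 20: PC=4 exec 'MUL D, D'. After: A=1 B=0 C=0 D=1 ZF=0 PC=5
Step 21: PC=5 exec 'SUB A, 1'. After: A=0 B=0 C=0 D=1 ZF=1 PC=6
Step 22: PC=6 exec 'JNZ 2'. After: A=0 B=0 C=0 D=1 ZF=1 PC=7
Step 23: PC=7 exec 'MOV A, 4'. After: A=4 B=0 C=0 D=1 ZF=1 PC=8
Step 24: PC=8 exec 'MOV C, 2'. After: A=4 B=0 C=2 D=1 ZF=1 PC=9
Step 25: PC=9 exec 'MOV B, 2'. After: A=4 B=2 C=2 D=1 ZF=1 PC=10
Step 26: PC=10 exec 'MOV A, 1'. After: A=1 B=2 C=2 D=1 ZF=1 PC=11
Step 27: PC=11 exec 'ADD B, 5'. After: A=1 B=7 C=2 D=1 ZF=0 PC=12
Step 28: PC=12 exec 'ADD B, 5'. After: A=1 B=12 C=2 D=1 ZF=0 PC=13
Step 29: PC=13 exec 'MOV D, 1'. After: A=1 B=12 C=2 D=1 ZF=0 PC=14
Step 30: PC=14 exec 'HALT'. After: A=1 B=12 C=2 D=1 ZF=0 PC=14 HALTED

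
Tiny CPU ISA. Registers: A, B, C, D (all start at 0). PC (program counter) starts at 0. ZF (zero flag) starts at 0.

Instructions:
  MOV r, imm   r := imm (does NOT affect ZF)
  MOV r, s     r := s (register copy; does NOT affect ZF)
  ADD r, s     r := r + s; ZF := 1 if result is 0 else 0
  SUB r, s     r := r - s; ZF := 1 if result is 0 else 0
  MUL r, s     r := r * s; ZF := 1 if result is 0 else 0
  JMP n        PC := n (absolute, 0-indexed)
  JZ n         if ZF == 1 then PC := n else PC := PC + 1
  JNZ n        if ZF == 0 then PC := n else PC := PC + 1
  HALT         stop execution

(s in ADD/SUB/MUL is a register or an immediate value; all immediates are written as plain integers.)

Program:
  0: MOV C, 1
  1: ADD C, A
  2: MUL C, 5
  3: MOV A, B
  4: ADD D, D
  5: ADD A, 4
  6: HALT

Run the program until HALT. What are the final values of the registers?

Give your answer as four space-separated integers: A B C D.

Answer: 4 0 5 0

Derivation:
Step 1: PC=0 exec 'MOV C, 1'. After: A=0 B=0 C=1 D=0 ZF=0 PC=1
Step 2: PC=1 exec 'ADD C, A'. After: A=0 B=0 C=1 D=0 ZF=0 PC=2
Step 3: PC=2 exec 'MUL C, 5'. After: A=0 B=0 C=5 D=0 ZF=0 PC=3
Step 4: PC=3 exec 'MOV A, B'. After: A=0 B=0 C=5 D=0 ZF=0 PC=4
Step 5: PC=4 exec 'ADD D, D'. After: A=0 B=0 C=5 D=0 ZF=1 PC=5
Step 6: PC=5 exec 'ADD A, 4'. After: A=4 B=0 C=5 D=0 ZF=0 PC=6
Step 7: PC=6 exec 'HALT'. After: A=4 B=0 C=5 D=0 ZF=0 PC=6 HALTED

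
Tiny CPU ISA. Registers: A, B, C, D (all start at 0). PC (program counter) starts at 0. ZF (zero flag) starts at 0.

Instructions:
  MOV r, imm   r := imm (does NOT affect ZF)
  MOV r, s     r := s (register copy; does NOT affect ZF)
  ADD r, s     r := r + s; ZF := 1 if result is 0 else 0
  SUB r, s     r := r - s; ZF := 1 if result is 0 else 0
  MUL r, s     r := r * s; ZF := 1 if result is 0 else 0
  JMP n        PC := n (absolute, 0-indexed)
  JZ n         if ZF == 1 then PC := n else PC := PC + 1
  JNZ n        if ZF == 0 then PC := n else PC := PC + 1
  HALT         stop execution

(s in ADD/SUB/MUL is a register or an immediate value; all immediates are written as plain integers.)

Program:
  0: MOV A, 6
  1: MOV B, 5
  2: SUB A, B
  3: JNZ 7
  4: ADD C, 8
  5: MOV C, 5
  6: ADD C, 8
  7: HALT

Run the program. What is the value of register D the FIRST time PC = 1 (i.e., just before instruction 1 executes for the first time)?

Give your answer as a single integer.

Step 1: PC=0 exec 'MOV A, 6'. After: A=6 B=0 C=0 D=0 ZF=0 PC=1
First time PC=1: D=0

0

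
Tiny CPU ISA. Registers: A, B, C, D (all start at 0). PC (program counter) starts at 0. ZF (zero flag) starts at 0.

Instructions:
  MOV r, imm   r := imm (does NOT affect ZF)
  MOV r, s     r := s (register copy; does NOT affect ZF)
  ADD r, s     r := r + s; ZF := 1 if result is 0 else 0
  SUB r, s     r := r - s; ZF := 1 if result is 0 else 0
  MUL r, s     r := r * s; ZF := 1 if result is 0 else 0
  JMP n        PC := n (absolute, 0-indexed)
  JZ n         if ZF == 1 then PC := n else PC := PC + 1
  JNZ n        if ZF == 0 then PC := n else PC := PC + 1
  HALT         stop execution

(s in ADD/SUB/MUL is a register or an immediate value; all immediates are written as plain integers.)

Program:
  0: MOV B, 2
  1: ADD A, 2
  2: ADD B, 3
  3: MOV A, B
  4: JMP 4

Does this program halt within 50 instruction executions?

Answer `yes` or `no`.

Step 1: PC=0 exec 'MOV B, 2'. After: A=0 B=2 C=0 D=0 ZF=0 PC=1
Step 2: PC=1 exec 'ADD A, 2'. After: A=2 B=2 C=0 D=0 ZF=0 PC=2
Step 3: PC=2 exec 'ADD B, 3'. After: A=2 B=5 C=0 D=0 ZF=0 PC=3
Step 4: PC=3 exec 'MOV A, B'. After: A=5 B=5 C=0 D=0 ZF=0 PC=4
Step 5: PC=4 exec 'JMP 4'. After: A=5 B=5 C=0 D=0 ZF=0 PC=4
State after step 5 equals state after step 4: the program is in a cycle of length 1 and will never halt.

Answer: no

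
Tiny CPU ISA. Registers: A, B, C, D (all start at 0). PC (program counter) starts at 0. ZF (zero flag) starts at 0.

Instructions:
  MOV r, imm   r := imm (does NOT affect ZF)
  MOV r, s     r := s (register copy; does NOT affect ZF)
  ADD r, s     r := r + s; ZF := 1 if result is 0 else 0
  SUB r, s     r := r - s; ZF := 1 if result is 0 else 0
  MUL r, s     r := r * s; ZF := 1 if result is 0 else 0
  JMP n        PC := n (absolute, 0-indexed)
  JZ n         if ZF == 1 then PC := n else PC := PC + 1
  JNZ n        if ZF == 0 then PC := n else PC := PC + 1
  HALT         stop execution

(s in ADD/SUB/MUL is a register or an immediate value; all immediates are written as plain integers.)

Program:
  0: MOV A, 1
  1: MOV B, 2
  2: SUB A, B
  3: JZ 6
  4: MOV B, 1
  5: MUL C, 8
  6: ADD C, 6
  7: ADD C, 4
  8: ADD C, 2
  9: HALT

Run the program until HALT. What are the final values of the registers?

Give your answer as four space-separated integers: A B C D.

Step 1: PC=0 exec 'MOV A, 1'. After: A=1 B=0 C=0 D=0 ZF=0 PC=1
Step 2: PC=1 exec 'MOV B, 2'. After: A=1 B=2 C=0 D=0 ZF=0 PC=2
Step 3: PC=2 exec 'SUB A, B'. After: A=-1 B=2 C=0 D=0 ZF=0 PC=3
Step 4: PC=3 exec 'JZ 6'. After: A=-1 B=2 C=0 D=0 ZF=0 PC=4
Step 5: PC=4 exec 'MOV B, 1'. After: A=-1 B=1 C=0 D=0 ZF=0 PC=5
Step 6: PC=5 exec 'MUL C, 8'. After: A=-1 B=1 C=0 D=0 ZF=1 PC=6
Step 7: PC=6 exec 'ADD C, 6'. After: A=-1 B=1 C=6 D=0 ZF=0 PC=7
Step 8: PC=7 exec 'ADD C, 4'. After: A=-1 B=1 C=10 D=0 ZF=0 PC=8
Step 9: PC=8 exec 'ADD C, 2'. After: A=-1 B=1 C=12 D=0 ZF=0 PC=9
Step 10: PC=9 exec 'HALT'. After: A=-1 B=1 C=12 D=0 ZF=0 PC=9 HALTED

Answer: -1 1 12 0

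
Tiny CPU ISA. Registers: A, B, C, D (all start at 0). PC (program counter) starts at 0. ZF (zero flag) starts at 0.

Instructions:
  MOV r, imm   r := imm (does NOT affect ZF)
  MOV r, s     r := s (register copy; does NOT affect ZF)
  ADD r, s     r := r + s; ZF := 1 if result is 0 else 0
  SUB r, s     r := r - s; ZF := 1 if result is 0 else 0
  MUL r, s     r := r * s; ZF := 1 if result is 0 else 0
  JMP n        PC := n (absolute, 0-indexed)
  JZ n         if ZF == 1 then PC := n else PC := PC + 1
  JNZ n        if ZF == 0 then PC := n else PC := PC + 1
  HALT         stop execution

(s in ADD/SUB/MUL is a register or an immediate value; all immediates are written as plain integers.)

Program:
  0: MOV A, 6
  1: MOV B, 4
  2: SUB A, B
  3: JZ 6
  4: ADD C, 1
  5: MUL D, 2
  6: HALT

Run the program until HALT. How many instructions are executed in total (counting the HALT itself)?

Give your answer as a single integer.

Step 1: PC=0 exec 'MOV A, 6'. After: A=6 B=0 C=0 D=0 ZF=0 PC=1
Step 2: PC=1 exec 'MOV B, 4'. After: A=6 B=4 C=0 D=0 ZF=0 PC=2
Step 3: PC=2 exec 'SUB A, B'. After: A=2 B=4 C=0 D=0 ZF=0 PC=3
Step 4: PC=3 exec 'JZ 6'. After: A=2 B=4 C=0 D=0 ZF=0 PC=4
Step 5: PC=4 exec 'ADD C, 1'. After: A=2 B=4 C=1 D=0 ZF=0 PC=5
Step 6: PC=5 exec 'MUL D, 2'. After: A=2 B=4 C=1 D=0 ZF=1 PC=6
Step 7: PC=6 exec 'HALT'. After: A=2 B=4 C=1 D=0 ZF=1 PC=6 HALTED
Total instructions executed: 7

Answer: 7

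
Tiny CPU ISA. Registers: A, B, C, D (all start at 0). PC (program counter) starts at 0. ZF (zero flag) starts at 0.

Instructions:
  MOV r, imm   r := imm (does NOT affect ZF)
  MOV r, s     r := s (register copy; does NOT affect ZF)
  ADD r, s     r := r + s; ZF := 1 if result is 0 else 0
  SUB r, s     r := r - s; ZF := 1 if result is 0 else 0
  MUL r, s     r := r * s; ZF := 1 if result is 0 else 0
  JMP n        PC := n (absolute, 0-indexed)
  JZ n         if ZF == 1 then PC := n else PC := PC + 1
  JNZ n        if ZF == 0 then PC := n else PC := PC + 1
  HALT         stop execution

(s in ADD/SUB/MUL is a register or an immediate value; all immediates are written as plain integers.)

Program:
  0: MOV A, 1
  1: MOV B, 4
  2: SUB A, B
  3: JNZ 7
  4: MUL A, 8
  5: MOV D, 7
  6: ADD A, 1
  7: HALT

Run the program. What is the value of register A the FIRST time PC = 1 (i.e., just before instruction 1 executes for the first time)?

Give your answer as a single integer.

Step 1: PC=0 exec 'MOV A, 1'. After: A=1 B=0 C=0 D=0 ZF=0 PC=1
First time PC=1: A=1

1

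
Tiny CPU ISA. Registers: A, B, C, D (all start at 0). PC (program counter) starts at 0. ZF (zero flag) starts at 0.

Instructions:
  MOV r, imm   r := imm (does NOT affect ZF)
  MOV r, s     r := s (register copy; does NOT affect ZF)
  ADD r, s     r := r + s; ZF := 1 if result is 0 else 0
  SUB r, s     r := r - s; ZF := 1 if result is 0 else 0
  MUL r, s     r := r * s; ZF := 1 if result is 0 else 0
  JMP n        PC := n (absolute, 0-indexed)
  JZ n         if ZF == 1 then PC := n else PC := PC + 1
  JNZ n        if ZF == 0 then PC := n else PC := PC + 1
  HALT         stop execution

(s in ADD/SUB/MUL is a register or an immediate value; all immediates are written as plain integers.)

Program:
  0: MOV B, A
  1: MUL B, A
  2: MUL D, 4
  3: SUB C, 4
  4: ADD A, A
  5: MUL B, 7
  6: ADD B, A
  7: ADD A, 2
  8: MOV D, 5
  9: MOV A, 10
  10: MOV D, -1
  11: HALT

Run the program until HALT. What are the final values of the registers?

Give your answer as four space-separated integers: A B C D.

Step 1: PC=0 exec 'MOV B, A'. After: A=0 B=0 C=0 D=0 ZF=0 PC=1
Step 2: PC=1 exec 'MUL B, A'. After: A=0 B=0 C=0 D=0 ZF=1 PC=2
Step 3: PC=2 exec 'MUL D, 4'. After: A=0 B=0 C=0 D=0 ZF=1 PC=3
Step 4: PC=3 exec 'SUB C, 4'. After: A=0 B=0 C=-4 D=0 ZF=0 PC=4
Step 5: PC=4 exec 'ADD A, A'. After: A=0 B=0 C=-4 D=0 ZF=1 PC=5
Step 6: PC=5 exec 'MUL B, 7'. After: A=0 B=0 C=-4 D=0 ZF=1 PC=6
Step 7: PC=6 exec 'ADD B, A'. After: A=0 B=0 C=-4 D=0 ZF=1 PC=7
Step 8: PC=7 exec 'ADD A, 2'. After: A=2 B=0 C=-4 D=0 ZF=0 PC=8
Step 9: PC=8 exec 'MOV D, 5'. After: A=2 B=0 C=-4 D=5 ZF=0 PC=9
Step 10: PC=9 exec 'MOV A, 10'. After: A=10 B=0 C=-4 D=5 ZF=0 PC=10
Step 11: PC=10 exec 'MOV D, -1'. After: A=10 B=0 C=-4 D=-1 ZF=0 PC=11
Step 12: PC=11 exec 'HALT'. After: A=10 B=0 C=-4 D=-1 ZF=0 PC=11 HALTED

Answer: 10 0 -4 -1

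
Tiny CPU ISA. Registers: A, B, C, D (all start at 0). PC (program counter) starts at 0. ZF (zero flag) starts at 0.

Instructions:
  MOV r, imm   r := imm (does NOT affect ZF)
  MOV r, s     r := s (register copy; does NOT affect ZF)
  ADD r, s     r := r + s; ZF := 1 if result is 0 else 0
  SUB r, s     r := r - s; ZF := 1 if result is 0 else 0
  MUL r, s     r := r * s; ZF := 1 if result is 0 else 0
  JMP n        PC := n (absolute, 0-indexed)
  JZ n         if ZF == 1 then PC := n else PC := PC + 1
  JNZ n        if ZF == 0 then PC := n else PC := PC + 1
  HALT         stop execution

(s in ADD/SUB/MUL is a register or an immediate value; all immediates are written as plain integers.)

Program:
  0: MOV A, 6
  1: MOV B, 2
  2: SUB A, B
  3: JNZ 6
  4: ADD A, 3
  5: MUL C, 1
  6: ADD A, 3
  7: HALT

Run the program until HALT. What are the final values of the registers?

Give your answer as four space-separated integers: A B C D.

Answer: 7 2 0 0

Derivation:
Step 1: PC=0 exec 'MOV A, 6'. After: A=6 B=0 C=0 D=0 ZF=0 PC=1
Step 2: PC=1 exec 'MOV B, 2'. After: A=6 B=2 C=0 D=0 ZF=0 PC=2
Step 3: PC=2 exec 'SUB A, B'. After: A=4 B=2 C=0 D=0 ZF=0 PC=3
Step 4: PC=3 exec 'JNZ 6'. After: A=4 B=2 C=0 D=0 ZF=0 PC=6
Step 5: PC=6 exec 'ADD A, 3'. After: A=7 B=2 C=0 D=0 ZF=0 PC=7
Step 6: PC=7 exec 'HALT'. After: A=7 B=2 C=0 D=0 ZF=0 PC=7 HALTED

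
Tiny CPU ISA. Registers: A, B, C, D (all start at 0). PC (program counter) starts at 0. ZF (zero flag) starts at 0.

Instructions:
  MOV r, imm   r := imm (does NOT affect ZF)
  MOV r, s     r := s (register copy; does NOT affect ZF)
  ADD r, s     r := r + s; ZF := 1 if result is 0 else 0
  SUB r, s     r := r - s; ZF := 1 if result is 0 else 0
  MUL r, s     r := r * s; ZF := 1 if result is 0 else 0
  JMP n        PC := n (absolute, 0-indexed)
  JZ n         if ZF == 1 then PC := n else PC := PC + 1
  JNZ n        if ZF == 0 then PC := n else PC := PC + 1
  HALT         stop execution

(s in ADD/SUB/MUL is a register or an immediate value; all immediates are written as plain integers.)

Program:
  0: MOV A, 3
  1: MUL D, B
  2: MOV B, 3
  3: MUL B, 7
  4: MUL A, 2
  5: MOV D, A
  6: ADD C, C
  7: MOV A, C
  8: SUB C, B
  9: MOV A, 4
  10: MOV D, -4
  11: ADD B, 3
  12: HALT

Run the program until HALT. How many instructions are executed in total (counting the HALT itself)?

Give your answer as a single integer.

Answer: 13

Derivation:
Step 1: PC=0 exec 'MOV A, 3'. After: A=3 B=0 C=0 D=0 ZF=0 PC=1
Step 2: PC=1 exec 'MUL D, B'. After: A=3 B=0 C=0 D=0 ZF=1 PC=2
Step 3: PC=2 exec 'MOV B, 3'. After: A=3 B=3 C=0 D=0 ZF=1 PC=3
Step 4: PC=3 exec 'MUL B, 7'. After: A=3 B=21 C=0 D=0 ZF=0 PC=4
Step 5: PC=4 exec 'MUL A, 2'. After: A=6 B=21 C=0 D=0 ZF=0 PC=5
Step 6: PC=5 exec 'MOV D, A'. After: A=6 B=21 C=0 D=6 ZF=0 PC=6
Step 7: PC=6 exec 'ADD C, C'. After: A=6 B=21 C=0 D=6 ZF=1 PC=7
Step 8: PC=7 exec 'MOV A, C'. After: A=0 B=21 C=0 D=6 ZF=1 PC=8
Step 9: PC=8 exec 'SUB C, B'. After: A=0 B=21 C=-21 D=6 ZF=0 PC=9
Step 10: PC=9 exec 'MOV A, 4'. After: A=4 B=21 C=-21 D=6 ZF=0 PC=10
Step 11: PC=10 exec 'MOV D, -4'. After: A=4 B=21 C=-21 D=-4 ZF=0 PC=11
Step 12: PC=11 exec 'ADD B, 3'. After: A=4 B=24 C=-21 D=-4 ZF=0 PC=12
Step 13: PC=12 exec 'HALT'. After: A=4 B=24 C=-21 D=-4 ZF=0 PC=12 HALTED
Total instructions executed: 13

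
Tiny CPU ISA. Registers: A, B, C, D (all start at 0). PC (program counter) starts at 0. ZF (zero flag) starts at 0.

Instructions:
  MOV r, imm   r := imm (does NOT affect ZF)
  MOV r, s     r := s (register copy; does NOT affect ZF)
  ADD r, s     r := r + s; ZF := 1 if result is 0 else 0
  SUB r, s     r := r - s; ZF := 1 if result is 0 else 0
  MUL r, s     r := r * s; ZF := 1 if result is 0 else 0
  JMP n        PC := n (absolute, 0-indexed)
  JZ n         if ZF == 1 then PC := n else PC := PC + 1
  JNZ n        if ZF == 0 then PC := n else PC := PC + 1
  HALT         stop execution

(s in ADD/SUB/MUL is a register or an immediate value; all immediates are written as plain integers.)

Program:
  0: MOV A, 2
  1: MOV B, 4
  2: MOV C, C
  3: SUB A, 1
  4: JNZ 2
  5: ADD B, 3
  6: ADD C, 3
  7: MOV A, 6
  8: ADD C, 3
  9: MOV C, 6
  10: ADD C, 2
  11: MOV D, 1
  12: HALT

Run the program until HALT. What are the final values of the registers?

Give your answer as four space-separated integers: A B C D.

Step 1: PC=0 exec 'MOV A, 2'. After: A=2 B=0 C=0 D=0 ZF=0 PC=1
Step 2: PC=1 exec 'MOV B, 4'. After: A=2 B=4 C=0 D=0 ZF=0 PC=2
Step 3: PC=2 exec 'MOV C, C'. After: A=2 B=4 C=0 D=0 ZF=0 PC=3
Step 4: PC=3 exec 'SUB A, 1'. After: A=1 B=4 C=0 D=0 ZF=0 PC=4
Step 5: PC=4 exec 'JNZ 2'. After: A=1 B=4 C=0 D=0 ZF=0 PC=2
Step 6: PC=2 exec 'MOV C, C'. After: A=1 B=4 C=0 D=0 ZF=0 PC=3
Step 7: PC=3 exec 'SUB A, 1'. After: A=0 B=4 C=0 D=0 ZF=1 PC=4
Step 8: PC=4 exec 'JNZ 2'. After: A=0 B=4 C=0 D=0 ZF=1 PC=5
Step 9: PC=5 exec 'ADD B, 3'. After: A=0 B=7 C=0 D=0 ZF=0 PC=6
Step 10: PC=6 exec 'ADD C, 3'. After: A=0 B=7 C=3 D=0 ZF=0 PC=7
Step 11: PC=7 exec 'MOV A, 6'. After: A=6 B=7 C=3 D=0 ZF=0 PC=8
Step 12: PC=8 exec 'ADD C, 3'. After: A=6 B=7 C=6 D=0 ZF=0 PC=9
Step 13: PC=9 exec 'MOV C, 6'. After: A=6 B=7 C=6 D=0 ZF=0 PC=10
Step 14: PC=10 exec 'ADD C, 2'. After: A=6 B=7 C=8 D=0 ZF=0 PC=11
Step 15: PC=11 exec 'MOV D, 1'. After: A=6 B=7 C=8 D=1 ZF=0 PC=12
Step 16: PC=12 exec 'HALT'. After: A=6 B=7 C=8 D=1 ZF=0 PC=12 HALTED

Answer: 6 7 8 1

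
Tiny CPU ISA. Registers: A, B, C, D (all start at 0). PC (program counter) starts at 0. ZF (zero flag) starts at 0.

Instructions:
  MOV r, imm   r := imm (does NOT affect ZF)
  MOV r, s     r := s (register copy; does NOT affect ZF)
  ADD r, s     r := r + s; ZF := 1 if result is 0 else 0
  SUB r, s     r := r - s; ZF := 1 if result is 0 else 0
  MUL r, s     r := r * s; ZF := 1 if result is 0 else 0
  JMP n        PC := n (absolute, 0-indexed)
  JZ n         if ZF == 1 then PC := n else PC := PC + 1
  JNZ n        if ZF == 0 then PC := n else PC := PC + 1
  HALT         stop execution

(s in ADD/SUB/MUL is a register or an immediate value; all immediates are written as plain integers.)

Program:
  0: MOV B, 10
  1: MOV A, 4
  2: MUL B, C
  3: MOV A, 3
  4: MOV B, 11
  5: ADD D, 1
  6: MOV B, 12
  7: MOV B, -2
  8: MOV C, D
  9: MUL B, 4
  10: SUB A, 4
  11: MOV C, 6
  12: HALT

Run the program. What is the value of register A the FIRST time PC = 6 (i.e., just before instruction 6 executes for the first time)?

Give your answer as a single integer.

Step 1: PC=0 exec 'MOV B, 10'. After: A=0 B=10 C=0 D=0 ZF=0 PC=1
Step 2: PC=1 exec 'MOV A, 4'. After: A=4 B=10 C=0 D=0 ZF=0 PC=2
Step 3: PC=2 exec 'MUL B, C'. After: A=4 B=0 C=0 D=0 ZF=1 PC=3
Step 4: PC=3 exec 'MOV A, 3'. After: A=3 B=0 C=0 D=0 ZF=1 PC=4
Step 5: PC=4 exec 'MOV B, 11'. After: A=3 B=11 C=0 D=0 ZF=1 PC=5
Step 6: PC=5 exec 'ADD D, 1'. After: A=3 B=11 C=0 D=1 ZF=0 PC=6
First time PC=6: A=3

3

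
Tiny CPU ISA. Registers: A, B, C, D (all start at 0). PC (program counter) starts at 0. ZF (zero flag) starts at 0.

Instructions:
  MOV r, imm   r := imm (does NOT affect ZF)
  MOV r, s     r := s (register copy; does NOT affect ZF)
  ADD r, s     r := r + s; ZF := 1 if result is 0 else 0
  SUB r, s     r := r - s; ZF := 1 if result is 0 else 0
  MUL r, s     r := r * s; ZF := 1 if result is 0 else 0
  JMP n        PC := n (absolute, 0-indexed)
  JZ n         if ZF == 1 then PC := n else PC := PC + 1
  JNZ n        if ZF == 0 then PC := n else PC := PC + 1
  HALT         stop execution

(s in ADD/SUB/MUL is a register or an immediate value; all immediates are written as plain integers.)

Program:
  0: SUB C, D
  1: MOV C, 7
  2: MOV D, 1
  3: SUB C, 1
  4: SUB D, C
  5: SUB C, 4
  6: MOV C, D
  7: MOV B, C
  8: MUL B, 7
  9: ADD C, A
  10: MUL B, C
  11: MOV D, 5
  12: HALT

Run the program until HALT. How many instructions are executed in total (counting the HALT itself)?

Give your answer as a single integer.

Step 1: PC=0 exec 'SUB C, D'. After: A=0 B=0 C=0 D=0 ZF=1 PC=1
Step 2: PC=1 exec 'MOV C, 7'. After: A=0 B=0 C=7 D=0 ZF=1 PC=2
Step 3: PC=2 exec 'MOV D, 1'. After: A=0 B=0 C=7 D=1 ZF=1 PC=3
Step 4: PC=3 exec 'SUB C, 1'. After: A=0 B=0 C=6 D=1 ZF=0 PC=4
Step 5: PC=4 exec 'SUB D, C'. After: A=0 B=0 C=6 D=-5 ZF=0 PC=5
Step 6: PC=5 exec 'SUB C, 4'. After: A=0 B=0 C=2 D=-5 ZF=0 PC=6
Step 7: PC=6 exec 'MOV C, D'. After: A=0 B=0 C=-5 D=-5 ZF=0 PC=7
Step 8: PC=7 exec 'MOV B, C'. After: A=0 B=-5 C=-5 D=-5 ZF=0 PC=8
Step 9: PC=8 exec 'MUL B, 7'. After: A=0 B=-35 C=-5 D=-5 ZF=0 PC=9
Step 10: PC=9 exec 'ADD C, A'. After: A=0 B=-35 C=-5 D=-5 ZF=0 PC=10
Step 11: PC=10 exec 'MUL B, C'. After: A=0 B=175 C=-5 D=-5 ZF=0 PC=11
Step 12: PC=11 exec 'MOV D, 5'. After: A=0 B=175 C=-5 D=5 ZF=0 PC=12
Step 13: PC=12 exec 'HALT'. After: A=0 B=175 C=-5 D=5 ZF=0 PC=12 HALTED
Total instructions executed: 13

Answer: 13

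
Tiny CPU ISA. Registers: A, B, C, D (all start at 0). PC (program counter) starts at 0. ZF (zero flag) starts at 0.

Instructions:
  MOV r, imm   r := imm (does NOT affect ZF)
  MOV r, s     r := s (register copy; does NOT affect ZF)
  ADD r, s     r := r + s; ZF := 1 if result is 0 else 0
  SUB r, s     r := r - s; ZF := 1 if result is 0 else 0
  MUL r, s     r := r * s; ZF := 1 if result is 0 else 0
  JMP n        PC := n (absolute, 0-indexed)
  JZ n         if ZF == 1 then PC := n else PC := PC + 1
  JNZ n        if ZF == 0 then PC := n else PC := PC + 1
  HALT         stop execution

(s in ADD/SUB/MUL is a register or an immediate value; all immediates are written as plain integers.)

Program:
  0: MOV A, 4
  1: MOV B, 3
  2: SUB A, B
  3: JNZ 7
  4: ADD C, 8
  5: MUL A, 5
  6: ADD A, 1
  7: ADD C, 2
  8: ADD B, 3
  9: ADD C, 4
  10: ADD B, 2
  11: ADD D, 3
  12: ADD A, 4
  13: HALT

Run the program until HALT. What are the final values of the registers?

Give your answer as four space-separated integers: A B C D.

Step 1: PC=0 exec 'MOV A, 4'. After: A=4 B=0 C=0 D=0 ZF=0 PC=1
Step 2: PC=1 exec 'MOV B, 3'. After: A=4 B=3 C=0 D=0 ZF=0 PC=2
Step 3: PC=2 exec 'SUB A, B'. After: A=1 B=3 C=0 D=0 ZF=0 PC=3
Step 4: PC=3 exec 'JNZ 7'. After: A=1 B=3 C=0 D=0 ZF=0 PC=7
Step 5: PC=7 exec 'ADD C, 2'. After: A=1 B=3 C=2 D=0 ZF=0 PC=8
Step 6: PC=8 exec 'ADD B, 3'. After: A=1 B=6 C=2 D=0 ZF=0 PC=9
Step 7: PC=9 exec 'ADD C, 4'. After: A=1 B=6 C=6 D=0 ZF=0 PC=10
Step 8: PC=10 exec 'ADD B, 2'. After: A=1 B=8 C=6 D=0 ZF=0 PC=11
Step 9: PC=11 exec 'ADD D, 3'. After: A=1 B=8 C=6 D=3 ZF=0 PC=12
Step 10: PC=12 exec 'ADD A, 4'. After: A=5 B=8 C=6 D=3 ZF=0 PC=13
Step 11: PC=13 exec 'HALT'. After: A=5 B=8 C=6 D=3 ZF=0 PC=13 HALTED

Answer: 5 8 6 3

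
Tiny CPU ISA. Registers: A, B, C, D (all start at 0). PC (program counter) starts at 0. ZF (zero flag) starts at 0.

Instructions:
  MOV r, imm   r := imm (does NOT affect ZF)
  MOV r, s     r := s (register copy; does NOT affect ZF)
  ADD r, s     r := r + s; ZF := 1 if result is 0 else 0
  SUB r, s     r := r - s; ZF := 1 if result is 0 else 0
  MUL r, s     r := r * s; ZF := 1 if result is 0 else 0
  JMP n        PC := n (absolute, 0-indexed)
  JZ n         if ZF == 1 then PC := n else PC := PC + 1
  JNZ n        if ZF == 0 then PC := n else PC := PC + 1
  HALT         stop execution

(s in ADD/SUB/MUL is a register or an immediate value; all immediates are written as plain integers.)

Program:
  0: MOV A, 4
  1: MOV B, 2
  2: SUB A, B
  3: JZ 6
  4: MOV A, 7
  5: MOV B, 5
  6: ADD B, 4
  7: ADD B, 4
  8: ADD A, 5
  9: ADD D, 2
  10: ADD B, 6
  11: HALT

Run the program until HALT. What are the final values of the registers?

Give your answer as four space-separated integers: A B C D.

Step 1: PC=0 exec 'MOV A, 4'. After: A=4 B=0 C=0 D=0 ZF=0 PC=1
Step 2: PC=1 exec 'MOV B, 2'. After: A=4 B=2 C=0 D=0 ZF=0 PC=2
Step 3: PC=2 exec 'SUB A, B'. After: A=2 B=2 C=0 D=0 ZF=0 PC=3
Step 4: PC=3 exec 'JZ 6'. After: A=2 B=2 C=0 D=0 ZF=0 PC=4
Step 5: PC=4 exec 'MOV A, 7'. After: A=7 B=2 C=0 D=0 ZF=0 PC=5
Step 6: PC=5 exec 'MOV B, 5'. After: A=7 B=5 C=0 D=0 ZF=0 PC=6
Step 7: PC=6 exec 'ADD B, 4'. After: A=7 B=9 C=0 D=0 ZF=0 PC=7
Step 8: PC=7 exec 'ADD B, 4'. After: A=7 B=13 C=0 D=0 ZF=0 PC=8
Step 9: PC=8 exec 'ADD A, 5'. After: A=12 B=13 C=0 D=0 ZF=0 PC=9
Step 10: PC=9 exec 'ADD D, 2'. After: A=12 B=13 C=0 D=2 ZF=0 PC=10
Step 11: PC=10 exec 'ADD B, 6'. After: A=12 B=19 C=0 D=2 ZF=0 PC=11
Step 12: PC=11 exec 'HALT'. After: A=12 B=19 C=0 D=2 ZF=0 PC=11 HALTED

Answer: 12 19 0 2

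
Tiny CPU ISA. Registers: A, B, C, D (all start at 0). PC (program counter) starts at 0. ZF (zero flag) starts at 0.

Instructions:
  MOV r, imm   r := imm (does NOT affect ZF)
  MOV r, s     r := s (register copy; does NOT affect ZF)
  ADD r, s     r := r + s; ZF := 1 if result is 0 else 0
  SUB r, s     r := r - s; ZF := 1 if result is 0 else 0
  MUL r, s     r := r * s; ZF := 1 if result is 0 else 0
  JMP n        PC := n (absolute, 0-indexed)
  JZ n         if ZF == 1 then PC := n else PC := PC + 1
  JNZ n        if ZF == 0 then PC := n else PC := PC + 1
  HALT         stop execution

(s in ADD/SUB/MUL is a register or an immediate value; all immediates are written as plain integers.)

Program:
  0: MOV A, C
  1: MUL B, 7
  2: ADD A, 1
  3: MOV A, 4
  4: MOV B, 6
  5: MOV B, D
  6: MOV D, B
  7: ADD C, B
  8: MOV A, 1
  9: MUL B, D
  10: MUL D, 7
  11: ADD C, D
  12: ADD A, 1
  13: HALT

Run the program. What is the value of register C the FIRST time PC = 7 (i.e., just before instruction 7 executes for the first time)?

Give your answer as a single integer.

Step 1: PC=0 exec 'MOV A, C'. After: A=0 B=0 C=0 D=0 ZF=0 PC=1
Step 2: PC=1 exec 'MUL B, 7'. After: A=0 B=0 C=0 D=0 ZF=1 PC=2
Step 3: PC=2 exec 'ADD A, 1'. After: A=1 B=0 C=0 D=0 ZF=0 PC=3
Step 4: PC=3 exec 'MOV A, 4'. After: A=4 B=0 C=0 D=0 ZF=0 PC=4
Step 5: PC=4 exec 'MOV B, 6'. After: A=4 B=6 C=0 D=0 ZF=0 PC=5
Step 6: PC=5 exec 'MOV B, D'. After: A=4 B=0 C=0 D=0 ZF=0 PC=6
Step 7: PC=6 exec 'MOV D, B'. After: A=4 B=0 C=0 D=0 ZF=0 PC=7
First time PC=7: C=0

0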